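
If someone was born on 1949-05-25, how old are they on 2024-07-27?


Birth: 1949-05-25
Reference: 2024-07-27
Year difference: 2024 - 1949 = 75

75 years old


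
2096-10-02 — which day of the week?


Date: October 2, 2096
Anchor: Jan 1, 2096. With p = 2096 - 1 = 2095: (p + p//4 - p//100 + p//400) mod 7 = (2095 + 523 - 20 + 5) mod 7 = 2603 mod 7 = 6 -> Sunday (Mon=0 ... Sun=6)
Days before October (Jan-Sep): 274; offset = 274 + 2 - 1 = 275
Weekday index = (6 + 275) mod 7 = 1

Day of the week: Tuesday


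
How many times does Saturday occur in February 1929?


February 1929 has 28 days
Anchor: Jan 1, 1929. With p = 1929 - 1 = 1928: (p + p//4 - p//100 + p//400) mod 7 = (1928 + 482 - 19 + 4) mod 7 = 2395 mod 7 = 1 -> Tuesday (Mon=0 ... Sun=6)
Days before February (Jan): 31; February 1 index = (1 + 31) mod 7 = 4 -> Friday
First Saturday is February 2
Saturdays: 2, 9, 16, 23

4 Saturdays


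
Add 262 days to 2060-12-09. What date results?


Start: 2060-12-09, add 262 days
December 2060 has 31 days: 31 - 9 = 22 days to December 31 -> 240 left
January 2061 has 31 days -> 209 left
February 2061 has 28 days -> 181 left
March 2061 has 31 days -> 150 left
April 2061 has 30 days -> 120 left
May 2061 has 31 days -> 89 left
June 2061 has 30 days -> 59 left
July 2061 has 31 days -> 28 left
August 2061: 28 <= 31 -> lands on August 28

Result: 2061-08-28


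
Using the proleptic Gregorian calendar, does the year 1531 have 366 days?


Gregorian leap year rule: divisible by 4, but not by 100, unless also by 400.
1531 is not divisible by 4 -> not a leap year

No


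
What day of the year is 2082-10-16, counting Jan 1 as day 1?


Date: October 16, 2082
Days in months 1 through 9: 273
Plus 16 days in October

Day of year: 289


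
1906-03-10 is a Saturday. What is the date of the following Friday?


Current: Saturday
Target: Friday
Days ahead: 6

Next Friday: 1906-03-16


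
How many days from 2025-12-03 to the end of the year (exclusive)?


Day of year: 337 of 365
Remaining = 365 - 337

28 days


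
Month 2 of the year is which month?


Month 2 of 12

February


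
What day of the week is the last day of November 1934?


November 1934 has 30 days
Anchor: Jan 1, 1934. With p = 1934 - 1 = 1933: (p + p//4 - p//100 + p//400) mod 7 = (1933 + 483 - 19 + 4) mod 7 = 2401 mod 7 = 0 -> Monday (Mon=0 ... Sun=6)
Days before November (Jan-Oct): 304; November 1 index = (0 + 304) mod 7 = 3 -> Thursday
Last day offset: 30 - 1 = 29 days
Weekday index = (3 + 29) mod 7 = 4

Friday, November 30


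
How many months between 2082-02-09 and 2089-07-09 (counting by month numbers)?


From February 2082 to July 2089
7 years * 12 = 84 months, plus 5 months = 89

89 months


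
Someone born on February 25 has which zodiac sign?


Date: February 25
Conventional tropical zodiac dates: Pisces from February 19 onward; Aries starts March 21
February 25 falls within the Pisces range

Pisces


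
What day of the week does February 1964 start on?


Target: February 1, 1964
Anchor: Jan 1, 1964. With p = 1964 - 1 = 1963: (p + p//4 - p//100 + p//400) mod 7 = (1963 + 490 - 19 + 4) mod 7 = 2438 mod 7 = 2 -> Wednesday (Mon=0 ... Sun=6)
Days before February (Jan): 31 days
Weekday index = (2 + 31) mod 7 = 5

Saturday


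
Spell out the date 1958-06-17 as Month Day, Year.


ISO 1958-06-17 parses as year=1958, month=06, day=17
Month 6 -> June

June 17, 1958


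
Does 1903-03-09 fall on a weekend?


Anchor: Jan 1, 1903. With p = 1903 - 1 = 1902: (p + p//4 - p//100 + p//400) mod 7 = (1902 + 475 - 19 + 4) mod 7 = 2362 mod 7 = 3 -> Thursday (Mon=0 ... Sun=6)
Day of year: 68; offset = 67
Weekday index = (3 + 67) mod 7 = 0 -> Monday
Weekend days: Saturday, Sunday

No


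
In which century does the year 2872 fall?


Century = (year - 1) // 100 + 1
= (2872 - 1) // 100 + 1
= 2871 // 100 + 1
= 28 + 1

29th century


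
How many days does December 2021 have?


December 2021

31 days


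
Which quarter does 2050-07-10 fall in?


Month: July (month 7)
Q1: Jan-Mar, Q2: Apr-Jun, Q3: Jul-Sep, Q4: Oct-Dec

Q3


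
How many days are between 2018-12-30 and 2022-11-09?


From 2018-12-30 to 2022-11-09
2018-12-30: days before December = 31 + 28 + 31 + 30 + 31 + 30 + 31 + 31 + 30 + 31 + 30 = 334 (2018 is not a leap year); day of year = 334 + 30 = 364
2022-11-09: days before November = 31 + 28 + 31 + 30 + 31 + 30 + 31 + 31 + 30 + 31 = 304 (2022 is not a leap year); day of year = 304 + 9 = 313
Rest of 2018: 365 - 364 = 1
Full years 2019 (365), 2020 (366), 2021 (365): 1096
Total = 1 + 1096 + 313 = 1410

1410 days


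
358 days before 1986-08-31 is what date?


Start: 1986-08-31, subtract 358 days
Back 31 days from August 31 reaches July 31, 1986 -> 327 left
July 1986 has 31 days -> back to June 30, 1986 -> 296 left
June 1986 has 30 days -> back to May 31, 1986 -> 266 left
May 1986 has 31 days -> back to April 30, 1986 -> 235 left
April 1986 has 30 days -> back to March 31, 1986 -> 205 left
March 1986 has 31 days -> back to February 28, 1986 -> 174 left
February 1986 has 28 days -> back to January 31, 1986 -> 146 left
January 1986 has 31 days -> back to December 31, 1985 -> 115 left
December 1985 has 31 days -> back to November 30, 1985 -> 84 left
November 1985 has 30 days -> back to October 31, 1985 -> 54 left
October 1985 has 31 days -> back to September 30, 1985 -> 23 left
September 1985: 30 - 23 = 7 -> lands on September 7

Result: 1985-09-07


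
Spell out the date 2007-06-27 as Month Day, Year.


ISO 2007-06-27 parses as year=2007, month=06, day=27
Month 6 -> June

June 27, 2007


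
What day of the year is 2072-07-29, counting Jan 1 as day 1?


Date: July 29, 2072
Days in months 1 through 6: 182
Plus 29 days in July

Day of year: 211


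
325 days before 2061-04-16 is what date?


Start: 2061-04-16, subtract 325 days
Back 16 days from April 16 reaches March 31, 2061 -> 309 left
March 2061 has 31 days -> back to February 28, 2061 -> 278 left
February 2061 has 28 days -> back to January 31, 2061 -> 250 left
January 2061 has 31 days -> back to December 31, 2060 -> 219 left
December 2060 has 31 days -> back to November 30, 2060 -> 188 left
November 2060 has 30 days -> back to October 31, 2060 -> 158 left
October 2060 has 31 days -> back to September 30, 2060 -> 127 left
September 2060 has 30 days -> back to August 31, 2060 -> 97 left
August 2060 has 31 days -> back to July 31, 2060 -> 66 left
July 2060 has 31 days -> back to June 30, 2060 -> 35 left
June 2060 has 30 days -> back to May 31, 2060 -> 5 left
May 2060: 31 - 5 = 26 -> lands on May 26

Result: 2060-05-26


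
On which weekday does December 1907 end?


December 1907 has 31 days
Anchor: Jan 1, 1907. With p = 1907 - 1 = 1906: (p + p//4 - p//100 + p//400) mod 7 = (1906 + 476 - 19 + 4) mod 7 = 2367 mod 7 = 1 -> Tuesday (Mon=0 ... Sun=6)
Days before December (Jan-Nov): 334; December 1 index = (1 + 334) mod 7 = 6 -> Sunday
Last day offset: 31 - 1 = 30 days
Weekday index = (6 + 30) mod 7 = 1

Tuesday, December 31


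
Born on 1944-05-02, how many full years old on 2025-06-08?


Birth: 1944-05-02
Reference: 2025-06-08
Year difference: 2025 - 1944 = 81

81 years old


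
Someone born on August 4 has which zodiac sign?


Date: August 4
Conventional tropical zodiac dates: Leo from July 23 onward; Virgo starts August 23
August 4 falls within the Leo range

Leo


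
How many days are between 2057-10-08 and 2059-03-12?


From 2057-10-08 to 2059-03-12
2057-10-08: days before October = 31 + 28 + 31 + 30 + 31 + 30 + 31 + 31 + 30 = 273 (2057 is not a leap year); day of year = 273 + 8 = 281
2059-03-12: days before March = 31 + 28 = 59 (2059 is not a leap year); day of year = 59 + 12 = 71
Rest of 2057: 365 - 281 = 84
Full years 2058 (365): 365
Total = 84 + 365 + 71 = 520

520 days


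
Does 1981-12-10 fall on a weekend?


Anchor: Jan 1, 1981. With p = 1981 - 1 = 1980: (p + p//4 - p//100 + p//400) mod 7 = (1980 + 495 - 19 + 4) mod 7 = 2460 mod 7 = 3 -> Thursday (Mon=0 ... Sun=6)
Day of year: 344; offset = 343
Weekday index = (3 + 343) mod 7 = 3 -> Thursday
Weekend days: Saturday, Sunday

No


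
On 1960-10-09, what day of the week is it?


Date: October 9, 1960
Anchor: Jan 1, 1960. With p = 1960 - 1 = 1959: (p + p//4 - p//100 + p//400) mod 7 = (1959 + 489 - 19 + 4) mod 7 = 2433 mod 7 = 4 -> Friday (Mon=0 ... Sun=6)
Days before October (Jan-Sep): 274; offset = 274 + 9 - 1 = 282
Weekday index = (4 + 282) mod 7 = 6

Day of the week: Sunday


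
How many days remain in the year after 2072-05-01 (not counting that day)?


Day of year: 122 of 366
Remaining = 366 - 122

244 days


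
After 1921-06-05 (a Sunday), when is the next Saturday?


Current: Sunday
Target: Saturday
Days ahead: 6

Next Saturday: 1921-06-11


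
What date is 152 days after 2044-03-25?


Start: 2044-03-25, add 152 days
March 2044 has 31 days: 31 - 25 = 6 days to March 31 -> 146 left
April 2044 has 30 days -> 116 left
May 2044 has 31 days -> 85 left
June 2044 has 30 days -> 55 left
July 2044 has 31 days -> 24 left
August 2044: 24 <= 31 -> lands on August 24

Result: 2044-08-24


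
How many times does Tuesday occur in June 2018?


June 2018 has 30 days
Anchor: Jan 1, 2018. With p = 2018 - 1 = 2017: (p + p//4 - p//100 + p//400) mod 7 = (2017 + 504 - 20 + 5) mod 7 = 2506 mod 7 = 0 -> Monday (Mon=0 ... Sun=6)
Days before June (Jan-May): 151; June 1 index = (0 + 151) mod 7 = 4 -> Friday
First Tuesday is June 5
Tuesdays: 5, 12, 19, 26

4 Tuesdays


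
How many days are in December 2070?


December 2070

31 days


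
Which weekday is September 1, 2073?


Target: September 1, 2073
Anchor: Jan 1, 2073. With p = 2073 - 1 = 2072: (p + p//4 - p//100 + p//400) mod 7 = (2072 + 518 - 20 + 5) mod 7 = 2575 mod 7 = 6 -> Sunday (Mon=0 ... Sun=6)
Days before September (Jan-Aug): 243 days
Weekday index = (6 + 243) mod 7 = 4

Friday


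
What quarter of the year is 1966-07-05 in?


Month: July (month 7)
Q1: Jan-Mar, Q2: Apr-Jun, Q3: Jul-Sep, Q4: Oct-Dec

Q3


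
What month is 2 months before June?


June is month 6
6 - 2 = 4

April


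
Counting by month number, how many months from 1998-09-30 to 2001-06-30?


From September 1998 to June 2001
3 years * 12 = 36 months, minus 3 months = 33

33 months


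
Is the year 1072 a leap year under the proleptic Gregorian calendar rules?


Gregorian leap year rule: divisible by 4, but not by 100, unless also by 400.
1072 is divisible by 4 but not 100 -> leap year

Yes


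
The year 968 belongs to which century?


Century = (year - 1) // 100 + 1
= (968 - 1) // 100 + 1
= 967 // 100 + 1
= 9 + 1

10th century


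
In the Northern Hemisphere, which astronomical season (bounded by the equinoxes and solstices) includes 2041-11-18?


Date: November 18
Astronomical Autumn (approx.; exact equinox/solstice day varies by year): September 22 to December 20
November 18 falls within the Autumn window

Autumn


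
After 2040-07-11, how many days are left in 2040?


Day of year: 193 of 366
Remaining = 366 - 193

173 days


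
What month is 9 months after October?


October is month 10
10 + 9 = 19; wrap: 19 - 12 = 7

July


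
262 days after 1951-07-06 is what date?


Start: 1951-07-06, add 262 days
July 1951 has 31 days: 31 - 6 = 25 days to July 31 -> 237 left
August 1951 has 31 days -> 206 left
September 1951 has 30 days -> 176 left
October 1951 has 31 days -> 145 left
November 1951 has 30 days -> 115 left
December 1951 has 31 days -> 84 left
January 1952 has 31 days -> 53 left
February 1952 has 29 days -> 24 left
March 1952: 24 <= 31 -> lands on March 24

Result: 1952-03-24


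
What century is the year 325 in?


Century = (year - 1) // 100 + 1
= (325 - 1) // 100 + 1
= 324 // 100 + 1
= 3 + 1

4th century


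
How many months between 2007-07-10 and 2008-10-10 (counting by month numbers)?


From July 2007 to October 2008
1 year * 12 = 12 months, plus 3 months = 15

15 months


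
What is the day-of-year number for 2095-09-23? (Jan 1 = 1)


Date: September 23, 2095
Days in months 1 through 8: 243
Plus 23 days in September

Day of year: 266


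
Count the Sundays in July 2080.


July 2080 has 31 days
Anchor: Jan 1, 2080. With p = 2080 - 1 = 2079: (p + p//4 - p//100 + p//400) mod 7 = (2079 + 519 - 20 + 5) mod 7 = 2583 mod 7 = 0 -> Monday (Mon=0 ... Sun=6)
Days before July (Jan-Jun): 182; July 1 index = (0 + 182) mod 7 = 0 -> Monday
First Sunday is July 7
Sundays: 7, 14, 21, 28

4 Sundays


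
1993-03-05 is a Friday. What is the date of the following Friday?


Current: Friday
Target: Friday
Days ahead: 7

Next Friday: 1993-03-12


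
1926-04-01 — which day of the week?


Date: April 1, 1926
Anchor: Jan 1, 1926. With p = 1926 - 1 = 1925: (p + p//4 - p//100 + p//400) mod 7 = (1925 + 481 - 19 + 4) mod 7 = 2391 mod 7 = 4 -> Friday (Mon=0 ... Sun=6)
Days before April (Jan-Mar): 90; offset = 90 + 1 - 1 = 90
Weekday index = (4 + 90) mod 7 = 3

Day of the week: Thursday


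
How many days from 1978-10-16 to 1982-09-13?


From 1978-10-16 to 1982-09-13
1978-10-16: days before October = 31 + 28 + 31 + 30 + 31 + 30 + 31 + 31 + 30 = 273 (1978 is not a leap year); day of year = 273 + 16 = 289
1982-09-13: days before September = 31 + 28 + 31 + 30 + 31 + 30 + 31 + 31 = 243 (1982 is not a leap year); day of year = 243 + 13 = 256
Rest of 1978: 365 - 289 = 76
Full years 1979 (365), 1980 (366), 1981 (365): 1096
Total = 76 + 1096 + 256 = 1428

1428 days


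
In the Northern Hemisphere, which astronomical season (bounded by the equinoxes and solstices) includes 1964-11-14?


Date: November 14
Astronomical Autumn (approx.; exact equinox/solstice day varies by year): September 22 to December 20
November 14 falls within the Autumn window

Autumn


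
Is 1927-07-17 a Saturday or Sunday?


Anchor: Jan 1, 1927. With p = 1927 - 1 = 1926: (p + p//4 - p//100 + p//400) mod 7 = (1926 + 481 - 19 + 4) mod 7 = 2392 mod 7 = 5 -> Saturday (Mon=0 ... Sun=6)
Day of year: 198; offset = 197
Weekday index = (5 + 197) mod 7 = 6 -> Sunday
Weekend days: Saturday, Sunday

Yes


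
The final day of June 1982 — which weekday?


June 1982 has 30 days
Anchor: Jan 1, 1982. With p = 1982 - 1 = 1981: (p + p//4 - p//100 + p//400) mod 7 = (1981 + 495 - 19 + 4) mod 7 = 2461 mod 7 = 4 -> Friday (Mon=0 ... Sun=6)
Days before June (Jan-May): 151; June 1 index = (4 + 151) mod 7 = 1 -> Tuesday
Last day offset: 30 - 1 = 29 days
Weekday index = (1 + 29) mod 7 = 2

Wednesday, June 30


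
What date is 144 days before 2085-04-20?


Start: 2085-04-20, subtract 144 days
Back 20 days from April 20 reaches March 31, 2085 -> 124 left
March 2085 has 31 days -> back to February 28, 2085 -> 93 left
February 2085 has 28 days -> back to January 31, 2085 -> 65 left
January 2085 has 31 days -> back to December 31, 2084 -> 34 left
December 2084 has 31 days -> back to November 30, 2084 -> 3 left
November 2084: 30 - 3 = 27 -> lands on November 27

Result: 2084-11-27


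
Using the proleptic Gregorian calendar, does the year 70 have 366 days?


Gregorian leap year rule: divisible by 4, but not by 100, unless also by 400.
70 is not divisible by 4 -> not a leap year

No


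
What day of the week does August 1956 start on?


Target: August 1, 1956
Anchor: Jan 1, 1956. With p = 1956 - 1 = 1955: (p + p//4 - p//100 + p//400) mod 7 = (1955 + 488 - 19 + 4) mod 7 = 2428 mod 7 = 6 -> Sunday (Mon=0 ... Sun=6)
Days before August (Jan-Jul): 213 days
Weekday index = (6 + 213) mod 7 = 2

Wednesday


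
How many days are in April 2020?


April 2020

30 days


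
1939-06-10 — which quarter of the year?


Month: June (month 6)
Q1: Jan-Mar, Q2: Apr-Jun, Q3: Jul-Sep, Q4: Oct-Dec

Q2


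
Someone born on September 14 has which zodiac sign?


Date: September 14
Conventional tropical zodiac dates: Virgo from August 23 onward; Libra starts September 23
September 14 falls within the Virgo range

Virgo


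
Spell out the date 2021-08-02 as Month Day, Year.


ISO 2021-08-02 parses as year=2021, month=08, day=02
Month 8 -> August

August 2, 2021


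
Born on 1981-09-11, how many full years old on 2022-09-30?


Birth: 1981-09-11
Reference: 2022-09-30
Year difference: 2022 - 1981 = 41

41 years old


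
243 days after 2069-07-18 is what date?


Start: 2069-07-18, add 243 days
July 2069 has 31 days: 31 - 18 = 13 days to July 31 -> 230 left
August 2069 has 31 days -> 199 left
September 2069 has 30 days -> 169 left
October 2069 has 31 days -> 138 left
November 2069 has 30 days -> 108 left
December 2069 has 31 days -> 77 left
January 2070 has 31 days -> 46 left
February 2070 has 28 days -> 18 left
March 2070: 18 <= 31 -> lands on March 18

Result: 2070-03-18


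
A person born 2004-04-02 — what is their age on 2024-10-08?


Birth: 2004-04-02
Reference: 2024-10-08
Year difference: 2024 - 2004 = 20

20 years old


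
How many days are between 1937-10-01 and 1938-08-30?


From 1937-10-01 to 1938-08-30
1937-10-01: days before October = 31 + 28 + 31 + 30 + 31 + 30 + 31 + 31 + 30 = 273 (1937 is not a leap year); day of year = 273 + 1 = 274
1938-08-30: days before August = 31 + 28 + 31 + 30 + 31 + 30 + 31 = 212 (1938 is not a leap year); day of year = 212 + 30 = 242
Rest of 1937: 365 - 274 = 91
Total = 91 + 242 = 333

333 days


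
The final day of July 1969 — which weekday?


July 1969 has 31 days
Anchor: Jan 1, 1969. With p = 1969 - 1 = 1968: (p + p//4 - p//100 + p//400) mod 7 = (1968 + 492 - 19 + 4) mod 7 = 2445 mod 7 = 2 -> Wednesday (Mon=0 ... Sun=6)
Days before July (Jan-Jun): 181; July 1 index = (2 + 181) mod 7 = 1 -> Tuesday
Last day offset: 31 - 1 = 30 days
Weekday index = (1 + 30) mod 7 = 3

Thursday, July 31


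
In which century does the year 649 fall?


Century = (year - 1) // 100 + 1
= (649 - 1) // 100 + 1
= 648 // 100 + 1
= 6 + 1

7th century


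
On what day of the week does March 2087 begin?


Target: March 1, 2087
Anchor: Jan 1, 2087. With p = 2087 - 1 = 2086: (p + p//4 - p//100 + p//400) mod 7 = (2086 + 521 - 20 + 5) mod 7 = 2592 mod 7 = 2 -> Wednesday (Mon=0 ... Sun=6)
Days before March (Jan-Feb): 59 days
Weekday index = (2 + 59) mod 7 = 5

Saturday


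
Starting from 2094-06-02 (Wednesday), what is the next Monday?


Current: Wednesday
Target: Monday
Days ahead: 5

Next Monday: 2094-06-07


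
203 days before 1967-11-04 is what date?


Start: 1967-11-04, subtract 203 days
Back 4 days from November 4 reaches October 31, 1967 -> 199 left
October 1967 has 31 days -> back to September 30, 1967 -> 168 left
September 1967 has 30 days -> back to August 31, 1967 -> 138 left
August 1967 has 31 days -> back to July 31, 1967 -> 107 left
July 1967 has 31 days -> back to June 30, 1967 -> 76 left
June 1967 has 30 days -> back to May 31, 1967 -> 46 left
May 1967 has 31 days -> back to April 30, 1967 -> 15 left
April 1967: 30 - 15 = 15 -> lands on April 15

Result: 1967-04-15


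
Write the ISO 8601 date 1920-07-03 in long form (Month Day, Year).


ISO 1920-07-03 parses as year=1920, month=07, day=03
Month 7 -> July

July 3, 1920


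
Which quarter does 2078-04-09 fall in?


Month: April (month 4)
Q1: Jan-Mar, Q2: Apr-Jun, Q3: Jul-Sep, Q4: Oct-Dec

Q2


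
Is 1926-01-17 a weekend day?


Anchor: Jan 1, 1926. With p = 1926 - 1 = 1925: (p + p//4 - p//100 + p//400) mod 7 = (1925 + 481 - 19 + 4) mod 7 = 2391 mod 7 = 4 -> Friday (Mon=0 ... Sun=6)
Day of year: 17; offset = 16
Weekday index = (4 + 16) mod 7 = 6 -> Sunday
Weekend days: Saturday, Sunday

Yes


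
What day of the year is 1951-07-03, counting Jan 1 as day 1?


Date: July 3, 1951
Days in months 1 through 6: 181
Plus 3 days in July

Day of year: 184


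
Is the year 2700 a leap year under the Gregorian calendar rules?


Gregorian leap year rule: divisible by 4, but not by 100, unless also by 400.
2700 is divisible by 100 but not 400 -> not a leap year

No


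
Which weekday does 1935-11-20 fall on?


Date: November 20, 1935
Anchor: Jan 1, 1935. With p = 1935 - 1 = 1934: (p + p//4 - p//100 + p//400) mod 7 = (1934 + 483 - 19 + 4) mod 7 = 2402 mod 7 = 1 -> Tuesday (Mon=0 ... Sun=6)
Days before November (Jan-Oct): 304; offset = 304 + 20 - 1 = 323
Weekday index = (1 + 323) mod 7 = 2

Day of the week: Wednesday


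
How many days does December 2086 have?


December 2086

31 days


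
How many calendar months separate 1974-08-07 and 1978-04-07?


From August 1974 to April 1978
4 years * 12 = 48 months, minus 4 months = 44

44 months


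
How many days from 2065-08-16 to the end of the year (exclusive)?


Day of year: 228 of 365
Remaining = 365 - 228

137 days


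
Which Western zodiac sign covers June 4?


Date: June 4
Conventional tropical zodiac dates: Gemini from May 21 onward; Cancer starts June 21
June 4 falls within the Gemini range

Gemini


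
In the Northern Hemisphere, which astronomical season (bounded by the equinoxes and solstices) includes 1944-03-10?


Date: March 10
Astronomical Winter (approx.; exact equinox/solstice day varies by year): December 21 to March 19
March 10 falls within the Winter window

Winter


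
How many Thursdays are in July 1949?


July 1949 has 31 days
Anchor: Jan 1, 1949. With p = 1949 - 1 = 1948: (p + p//4 - p//100 + p//400) mod 7 = (1948 + 487 - 19 + 4) mod 7 = 2420 mod 7 = 5 -> Saturday (Mon=0 ... Sun=6)
Days before July (Jan-Jun): 181; July 1 index = (5 + 181) mod 7 = 4 -> Friday
First Thursday is July 7
Thursdays: 7, 14, 21, 28

4 Thursdays


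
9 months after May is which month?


May is month 5
5 + 9 = 14; wrap: 14 - 12 = 2

February


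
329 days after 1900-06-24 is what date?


Start: 1900-06-24, add 329 days
June 1900 has 30 days: 30 - 24 = 6 days to June 30 -> 323 left
July 1900 has 31 days -> 292 left
August 1900 has 31 days -> 261 left
September 1900 has 30 days -> 231 left
October 1900 has 31 days -> 200 left
November 1900 has 30 days -> 170 left
December 1900 has 31 days -> 139 left
January 1901 has 31 days -> 108 left
February 1901 has 28 days -> 80 left
March 1901 has 31 days -> 49 left
April 1901 has 30 days -> 19 left
May 1901: 19 <= 31 -> lands on May 19

Result: 1901-05-19


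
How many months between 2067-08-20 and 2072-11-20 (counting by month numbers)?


From August 2067 to November 2072
5 years * 12 = 60 months, plus 3 months = 63

63 months


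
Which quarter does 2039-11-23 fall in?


Month: November (month 11)
Q1: Jan-Mar, Q2: Apr-Jun, Q3: Jul-Sep, Q4: Oct-Dec

Q4


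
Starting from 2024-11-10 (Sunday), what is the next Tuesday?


Current: Sunday
Target: Tuesday
Days ahead: 2

Next Tuesday: 2024-11-12


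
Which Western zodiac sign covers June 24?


Date: June 24
Conventional tropical zodiac dates: Cancer from June 21 onward; Leo starts July 23
June 24 falls within the Cancer range

Cancer


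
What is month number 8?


Month 8 of 12

August


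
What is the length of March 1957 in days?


March 1957

31 days


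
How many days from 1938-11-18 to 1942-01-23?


From 1938-11-18 to 1942-01-23
1938-11-18: days before November = 31 + 28 + 31 + 30 + 31 + 30 + 31 + 31 + 30 + 31 = 304 (1938 is not a leap year); day of year = 304 + 18 = 322
1942-01-23: day of year = 23
Rest of 1938: 365 - 322 = 43
Full years 1939 (365), 1940 (366), 1941 (365): 1096
Total = 43 + 1096 + 23 = 1162

1162 days


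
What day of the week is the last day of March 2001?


March 2001 has 31 days
Anchor: Jan 1, 2001. With p = 2001 - 1 = 2000: (p + p//4 - p//100 + p//400) mod 7 = (2000 + 500 - 20 + 5) mod 7 = 2485 mod 7 = 0 -> Monday (Mon=0 ... Sun=6)
Days before March (Jan-Feb): 59; March 1 index = (0 + 59) mod 7 = 3 -> Thursday
Last day offset: 31 - 1 = 30 days
Weekday index = (3 + 30) mod 7 = 5

Saturday, March 31


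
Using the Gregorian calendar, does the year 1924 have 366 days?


Gregorian leap year rule: divisible by 4, but not by 100, unless also by 400.
1924 is divisible by 4 but not 100 -> leap year

Yes


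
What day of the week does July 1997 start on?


Target: July 1, 1997
Anchor: Jan 1, 1997. With p = 1997 - 1 = 1996: (p + p//4 - p//100 + p//400) mod 7 = (1996 + 499 - 19 + 4) mod 7 = 2480 mod 7 = 2 -> Wednesday (Mon=0 ... Sun=6)
Days before July (Jan-Jun): 181 days
Weekday index = (2 + 181) mod 7 = 1

Tuesday


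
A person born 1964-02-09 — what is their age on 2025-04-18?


Birth: 1964-02-09
Reference: 2025-04-18
Year difference: 2025 - 1964 = 61

61 years old


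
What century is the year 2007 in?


Century = (year - 1) // 100 + 1
= (2007 - 1) // 100 + 1
= 2006 // 100 + 1
= 20 + 1

21st century


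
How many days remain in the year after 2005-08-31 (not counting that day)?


Day of year: 243 of 365
Remaining = 365 - 243

122 days


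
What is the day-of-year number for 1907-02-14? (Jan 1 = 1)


Date: February 14, 1907
Days in months 1 through 1: 31
Plus 14 days in February

Day of year: 45


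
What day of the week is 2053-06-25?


Date: June 25, 2053
Anchor: Jan 1, 2053. With p = 2053 - 1 = 2052: (p + p//4 - p//100 + p//400) mod 7 = (2052 + 513 - 20 + 5) mod 7 = 2550 mod 7 = 2 -> Wednesday (Mon=0 ... Sun=6)
Days before June (Jan-May): 151; offset = 151 + 25 - 1 = 175
Weekday index = (2 + 175) mod 7 = 2

Day of the week: Wednesday


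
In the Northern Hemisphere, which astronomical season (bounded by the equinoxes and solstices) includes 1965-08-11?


Date: August 11
Astronomical Summer (approx.; exact equinox/solstice day varies by year): June 21 to September 21
August 11 falls within the Summer window

Summer


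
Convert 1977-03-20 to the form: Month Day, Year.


ISO 1977-03-20 parses as year=1977, month=03, day=20
Month 3 -> March

March 20, 1977


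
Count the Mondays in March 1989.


March 1989 has 31 days
Anchor: Jan 1, 1989. With p = 1989 - 1 = 1988: (p + p//4 - p//100 + p//400) mod 7 = (1988 + 497 - 19 + 4) mod 7 = 2470 mod 7 = 6 -> Sunday (Mon=0 ... Sun=6)
Days before March (Jan-Feb): 59; March 1 index = (6 + 59) mod 7 = 2 -> Wednesday
First Monday is March 6
Mondays: 6, 13, 20, 27

4 Mondays


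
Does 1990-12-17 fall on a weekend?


Anchor: Jan 1, 1990. With p = 1990 - 1 = 1989: (p + p//4 - p//100 + p//400) mod 7 = (1989 + 497 - 19 + 4) mod 7 = 2471 mod 7 = 0 -> Monday (Mon=0 ... Sun=6)
Day of year: 351; offset = 350
Weekday index = (0 + 350) mod 7 = 0 -> Monday
Weekend days: Saturday, Sunday

No


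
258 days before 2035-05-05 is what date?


Start: 2035-05-05, subtract 258 days
Back 5 days from May 5 reaches April 30, 2035 -> 253 left
April 2035 has 30 days -> back to March 31, 2035 -> 223 left
March 2035 has 31 days -> back to February 28, 2035 -> 192 left
February 2035 has 28 days -> back to January 31, 2035 -> 164 left
January 2035 has 31 days -> back to December 31, 2034 -> 133 left
December 2034 has 31 days -> back to November 30, 2034 -> 102 left
November 2034 has 30 days -> back to October 31, 2034 -> 72 left
October 2034 has 31 days -> back to September 30, 2034 -> 41 left
September 2034 has 30 days -> back to August 31, 2034 -> 11 left
August 2034: 31 - 11 = 20 -> lands on August 20

Result: 2034-08-20


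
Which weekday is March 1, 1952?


Target: March 1, 1952
Anchor: Jan 1, 1952. With p = 1952 - 1 = 1951: (p + p//4 - p//100 + p//400) mod 7 = (1951 + 487 - 19 + 4) mod 7 = 2423 mod 7 = 1 -> Tuesday (Mon=0 ... Sun=6)
Days before March (Jan-Feb): 60 days
Weekday index = (1 + 60) mod 7 = 5

Saturday


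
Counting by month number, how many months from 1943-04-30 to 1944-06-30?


From April 1943 to June 1944
1 year * 12 = 12 months, plus 2 months = 14

14 months


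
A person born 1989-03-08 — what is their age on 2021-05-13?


Birth: 1989-03-08
Reference: 2021-05-13
Year difference: 2021 - 1989 = 32

32 years old


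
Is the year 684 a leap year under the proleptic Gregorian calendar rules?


Gregorian leap year rule: divisible by 4, but not by 100, unless also by 400.
684 is divisible by 4 but not 100 -> leap year

Yes


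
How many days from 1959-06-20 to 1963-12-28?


From 1959-06-20 to 1963-12-28
1959-06-20: days before June = 31 + 28 + 31 + 30 + 31 = 151 (1959 is not a leap year); day of year = 151 + 20 = 171
1963-12-28: days before December = 31 + 28 + 31 + 30 + 31 + 30 + 31 + 31 + 30 + 31 + 30 = 334 (1963 is not a leap year); day of year = 334 + 28 = 362
Rest of 1959: 365 - 171 = 194
Full years 1960 (366), 1961 (365), 1962 (365): 1096
Total = 194 + 1096 + 362 = 1652

1652 days


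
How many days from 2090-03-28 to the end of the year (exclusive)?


Day of year: 87 of 365
Remaining = 365 - 87

278 days


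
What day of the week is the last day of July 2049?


July 2049 has 31 days
Anchor: Jan 1, 2049. With p = 2049 - 1 = 2048: (p + p//4 - p//100 + p//400) mod 7 = (2048 + 512 - 20 + 5) mod 7 = 2545 mod 7 = 4 -> Friday (Mon=0 ... Sun=6)
Days before July (Jan-Jun): 181; July 1 index = (4 + 181) mod 7 = 3 -> Thursday
Last day offset: 31 - 1 = 30 days
Weekday index = (3 + 30) mod 7 = 5

Saturday, July 31


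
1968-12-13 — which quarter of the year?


Month: December (month 12)
Q1: Jan-Mar, Q2: Apr-Jun, Q3: Jul-Sep, Q4: Oct-Dec

Q4


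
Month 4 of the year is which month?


Month 4 of 12

April


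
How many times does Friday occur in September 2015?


September 2015 has 30 days
Anchor: Jan 1, 2015. With p = 2015 - 1 = 2014: (p + p//4 - p//100 + p//400) mod 7 = (2014 + 503 - 20 + 5) mod 7 = 2502 mod 7 = 3 -> Thursday (Mon=0 ... Sun=6)
Days before September (Jan-Aug): 243; September 1 index = (3 + 243) mod 7 = 1 -> Tuesday
First Friday is September 4
Fridays: 4, 11, 18, 25

4 Fridays


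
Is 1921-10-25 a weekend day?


Anchor: Jan 1, 1921. With p = 1921 - 1 = 1920: (p + p//4 - p//100 + p//400) mod 7 = (1920 + 480 - 19 + 4) mod 7 = 2385 mod 7 = 5 -> Saturday (Mon=0 ... Sun=6)
Day of year: 298; offset = 297
Weekday index = (5 + 297) mod 7 = 1 -> Tuesday
Weekend days: Saturday, Sunday

No


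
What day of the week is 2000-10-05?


Date: October 5, 2000
Anchor: Jan 1, 2000. With p = 2000 - 1 = 1999: (p + p//4 - p//100 + p//400) mod 7 = (1999 + 499 - 19 + 4) mod 7 = 2483 mod 7 = 5 -> Saturday (Mon=0 ... Sun=6)
Days before October (Jan-Sep): 274; offset = 274 + 5 - 1 = 278
Weekday index = (5 + 278) mod 7 = 3

Day of the week: Thursday


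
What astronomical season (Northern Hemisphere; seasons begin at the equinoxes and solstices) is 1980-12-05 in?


Date: December 5
Astronomical Autumn (approx.; exact equinox/solstice day varies by year): September 22 to December 20
December 5 falls within the Autumn window

Autumn


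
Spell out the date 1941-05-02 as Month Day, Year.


ISO 1941-05-02 parses as year=1941, month=05, day=02
Month 5 -> May

May 2, 1941


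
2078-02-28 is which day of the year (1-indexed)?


Date: February 28, 2078
Days in months 1 through 1: 31
Plus 28 days in February

Day of year: 59


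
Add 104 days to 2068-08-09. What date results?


Start: 2068-08-09, add 104 days
August 2068 has 31 days: 31 - 9 = 22 days to August 31 -> 82 left
September 2068 has 30 days -> 52 left
October 2068 has 31 days -> 21 left
November 2068: 21 <= 30 -> lands on November 21

Result: 2068-11-21


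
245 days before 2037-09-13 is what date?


Start: 2037-09-13, subtract 245 days
Back 13 days from September 13 reaches August 31, 2037 -> 232 left
August 2037 has 31 days -> back to July 31, 2037 -> 201 left
July 2037 has 31 days -> back to June 30, 2037 -> 170 left
June 2037 has 30 days -> back to May 31, 2037 -> 140 left
May 2037 has 31 days -> back to April 30, 2037 -> 109 left
April 2037 has 30 days -> back to March 31, 2037 -> 79 left
March 2037 has 31 days -> back to February 28, 2037 -> 48 left
February 2037 has 28 days -> back to January 31, 2037 -> 20 left
January 2037: 31 - 20 = 11 -> lands on January 11

Result: 2037-01-11


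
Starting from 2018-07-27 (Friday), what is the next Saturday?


Current: Friday
Target: Saturday
Days ahead: 1

Next Saturday: 2018-07-28


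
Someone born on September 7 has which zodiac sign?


Date: September 7
Conventional tropical zodiac dates: Virgo from August 23 onward; Libra starts September 23
September 7 falls within the Virgo range

Virgo


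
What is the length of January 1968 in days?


January 1968

31 days


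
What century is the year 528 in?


Century = (year - 1) // 100 + 1
= (528 - 1) // 100 + 1
= 527 // 100 + 1
= 5 + 1

6th century


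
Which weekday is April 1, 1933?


Target: April 1, 1933
Anchor: Jan 1, 1933. With p = 1933 - 1 = 1932: (p + p//4 - p//100 + p//400) mod 7 = (1932 + 483 - 19 + 4) mod 7 = 2400 mod 7 = 6 -> Sunday (Mon=0 ... Sun=6)
Days before April (Jan-Mar): 90 days
Weekday index = (6 + 90) mod 7 = 5

Saturday


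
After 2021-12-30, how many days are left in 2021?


Day of year: 364 of 365
Remaining = 365 - 364

1 day


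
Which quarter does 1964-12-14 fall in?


Month: December (month 12)
Q1: Jan-Mar, Q2: Apr-Jun, Q3: Jul-Sep, Q4: Oct-Dec

Q4


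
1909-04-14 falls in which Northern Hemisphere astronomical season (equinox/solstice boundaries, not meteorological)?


Date: April 14
Astronomical Spring (approx.; exact equinox/solstice day varies by year): March 20 to June 20
April 14 falls within the Spring window

Spring


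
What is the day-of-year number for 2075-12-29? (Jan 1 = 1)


Date: December 29, 2075
Days in months 1 through 11: 334
Plus 29 days in December

Day of year: 363


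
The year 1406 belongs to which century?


Century = (year - 1) // 100 + 1
= (1406 - 1) // 100 + 1
= 1405 // 100 + 1
= 14 + 1

15th century


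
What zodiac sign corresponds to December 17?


Date: December 17
Conventional tropical zodiac dates: Sagittarius from November 22 onward; Capricorn starts December 22
December 17 falls within the Sagittarius range

Sagittarius


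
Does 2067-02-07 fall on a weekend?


Anchor: Jan 1, 2067. With p = 2067 - 1 = 2066: (p + p//4 - p//100 + p//400) mod 7 = (2066 + 516 - 20 + 5) mod 7 = 2567 mod 7 = 5 -> Saturday (Mon=0 ... Sun=6)
Day of year: 38; offset = 37
Weekday index = (5 + 37) mod 7 = 0 -> Monday
Weekend days: Saturday, Sunday

No


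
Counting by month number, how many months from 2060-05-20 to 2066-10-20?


From May 2060 to October 2066
6 years * 12 = 72 months, plus 5 months = 77

77 months


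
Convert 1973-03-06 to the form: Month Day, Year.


ISO 1973-03-06 parses as year=1973, month=03, day=06
Month 3 -> March

March 6, 1973


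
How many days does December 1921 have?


December 1921

31 days


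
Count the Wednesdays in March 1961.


March 1961 has 31 days
Anchor: Jan 1, 1961. With p = 1961 - 1 = 1960: (p + p//4 - p//100 + p//400) mod 7 = (1960 + 490 - 19 + 4) mod 7 = 2435 mod 7 = 6 -> Sunday (Mon=0 ... Sun=6)
Days before March (Jan-Feb): 59; March 1 index = (6 + 59) mod 7 = 2 -> Wednesday
First Wednesday is March 1
Wednesdays: 1, 8, 15, 22, 29

5 Wednesdays


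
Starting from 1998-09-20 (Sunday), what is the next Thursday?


Current: Sunday
Target: Thursday
Days ahead: 4

Next Thursday: 1998-09-24


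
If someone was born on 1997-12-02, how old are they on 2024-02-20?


Birth: 1997-12-02
Reference: 2024-02-20
Year difference: 2024 - 1997 = 27
Birthday not yet reached in 2024, subtract 1

26 years old


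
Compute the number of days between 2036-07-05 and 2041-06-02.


From 2036-07-05 to 2041-06-02
2036-07-05: days before July = 31 + 29 + 31 + 30 + 31 + 30 = 182 (2036 is a leap year); day of year = 182 + 5 = 187
2041-06-02: days before June = 31 + 28 + 31 + 30 + 31 = 151 (2041 is not a leap year); day of year = 151 + 2 = 153
Rest of 2036: 366 - 187 = 179
Full years 2037 (365), 2038 (365), 2039 (365), 2040 (366): 1461
Total = 179 + 1461 + 153 = 1793

1793 days


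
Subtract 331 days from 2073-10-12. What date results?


Start: 2073-10-12, subtract 331 days
Back 12 days from October 12 reaches September 30, 2073 -> 319 left
September 2073 has 30 days -> back to August 31, 2073 -> 289 left
August 2073 has 31 days -> back to July 31, 2073 -> 258 left
July 2073 has 31 days -> back to June 30, 2073 -> 227 left
June 2073 has 30 days -> back to May 31, 2073 -> 197 left
May 2073 has 31 days -> back to April 30, 2073 -> 166 left
April 2073 has 30 days -> back to March 31, 2073 -> 136 left
March 2073 has 31 days -> back to February 28, 2073 -> 105 left
February 2073 has 28 days -> back to January 31, 2073 -> 77 left
January 2073 has 31 days -> back to December 31, 2072 -> 46 left
December 2072 has 31 days -> back to November 30, 2072 -> 15 left
November 2072: 30 - 15 = 15 -> lands on November 15

Result: 2072-11-15


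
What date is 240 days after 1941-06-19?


Start: 1941-06-19, add 240 days
June 1941 has 30 days: 30 - 19 = 11 days to June 30 -> 229 left
July 1941 has 31 days -> 198 left
August 1941 has 31 days -> 167 left
September 1941 has 30 days -> 137 left
October 1941 has 31 days -> 106 left
November 1941 has 30 days -> 76 left
December 1941 has 31 days -> 45 left
January 1942 has 31 days -> 14 left
February 1942: 14 <= 28 -> lands on February 14

Result: 1942-02-14


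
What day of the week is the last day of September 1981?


September 1981 has 30 days
Anchor: Jan 1, 1981. With p = 1981 - 1 = 1980: (p + p//4 - p//100 + p//400) mod 7 = (1980 + 495 - 19 + 4) mod 7 = 2460 mod 7 = 3 -> Thursday (Mon=0 ... Sun=6)
Days before September (Jan-Aug): 243; September 1 index = (3 + 243) mod 7 = 1 -> Tuesday
Last day offset: 30 - 1 = 29 days
Weekday index = (1 + 29) mod 7 = 2

Wednesday, September 30


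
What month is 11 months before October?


October is month 10
10 - 11 = -1; wrap: -1 + 12 = 11

November


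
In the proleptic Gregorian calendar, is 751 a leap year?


Gregorian leap year rule: divisible by 4, but not by 100, unless also by 400.
751 is not divisible by 4 -> not a leap year

No


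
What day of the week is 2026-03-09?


Date: March 9, 2026
Anchor: Jan 1, 2026. With p = 2026 - 1 = 2025: (p + p//4 - p//100 + p//400) mod 7 = (2025 + 506 - 20 + 5) mod 7 = 2516 mod 7 = 3 -> Thursday (Mon=0 ... Sun=6)
Days before March (Jan-Feb): 59; offset = 59 + 9 - 1 = 67
Weekday index = (3 + 67) mod 7 = 0

Day of the week: Monday


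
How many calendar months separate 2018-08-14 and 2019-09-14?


From August 2018 to September 2019
1 year * 12 = 12 months, plus 1 month = 13

13 months


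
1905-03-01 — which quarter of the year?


Month: March (month 3)
Q1: Jan-Mar, Q2: Apr-Jun, Q3: Jul-Sep, Q4: Oct-Dec

Q1


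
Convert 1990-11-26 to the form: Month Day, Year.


ISO 1990-11-26 parses as year=1990, month=11, day=26
Month 11 -> November

November 26, 1990


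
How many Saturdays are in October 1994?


October 1994 has 31 days
Anchor: Jan 1, 1994. With p = 1994 - 1 = 1993: (p + p//4 - p//100 + p//400) mod 7 = (1993 + 498 - 19 + 4) mod 7 = 2476 mod 7 = 5 -> Saturday (Mon=0 ... Sun=6)
Days before October (Jan-Sep): 273; October 1 index = (5 + 273) mod 7 = 5 -> Saturday
First Saturday is October 1
Saturdays: 1, 8, 15, 22, 29

5 Saturdays


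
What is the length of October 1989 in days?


October 1989

31 days


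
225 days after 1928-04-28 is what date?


Start: 1928-04-28, add 225 days
April 1928 has 30 days: 30 - 28 = 2 days to April 30 -> 223 left
May 1928 has 31 days -> 192 left
June 1928 has 30 days -> 162 left
July 1928 has 31 days -> 131 left
August 1928 has 31 days -> 100 left
September 1928 has 30 days -> 70 left
October 1928 has 31 days -> 39 left
November 1928 has 30 days -> 9 left
December 1928: 9 <= 31 -> lands on December 9

Result: 1928-12-09


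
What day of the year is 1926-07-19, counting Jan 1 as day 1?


Date: July 19, 1926
Days in months 1 through 6: 181
Plus 19 days in July

Day of year: 200


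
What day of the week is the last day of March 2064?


March 2064 has 31 days
Anchor: Jan 1, 2064. With p = 2064 - 1 = 2063: (p + p//4 - p//100 + p//400) mod 7 = (2063 + 515 - 20 + 5) mod 7 = 2563 mod 7 = 1 -> Tuesday (Mon=0 ... Sun=6)
Days before March (Jan-Feb): 60; March 1 index = (1 + 60) mod 7 = 5 -> Saturday
Last day offset: 31 - 1 = 30 days
Weekday index = (5 + 30) mod 7 = 0

Monday, March 31
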